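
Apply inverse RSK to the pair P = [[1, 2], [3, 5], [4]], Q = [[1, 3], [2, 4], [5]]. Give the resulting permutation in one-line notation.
4 1 5 3 2

Reverse the RSK construction: for i from n down to 1, find the cell of Q containing i, remove the entry at that cell from P, and reverse-bump it up through P; the value ejected from row 1 is w(i).

Step i=5: Q has 5 at row 3, column 1; remove 4 from row 3 of P and reverse-bump: 4 enters row 2 and ejects 3; 3 enters row 1 and ejects 2. So w(5) = 2. P is now [[1, 3], [4, 5]].
Step i=4: Q has 4 at row 2, column 2; remove 5 from row 2 of P and reverse-bump: 5 enters row 1 and ejects 3. So w(4) = 3. P is now [[1, 5], [4]].
Step i=3: Q has 3 at row 1, column 2; remove that cell from P, ejecting 5. So w(3) = 5. P is now [[1], [4]].
Step i=2: Q has 2 at row 2, column 1; remove 4 from row 2 of P and reverse-bump: 4 enters row 1 and ejects 1. So w(2) = 1. P is now [[4]].
Step i=1: Q has 1 at row 1, column 1; remove that cell from P, ejecting 4. So w(1) = 4. P is now [].

So w = 4 1 5 3 2.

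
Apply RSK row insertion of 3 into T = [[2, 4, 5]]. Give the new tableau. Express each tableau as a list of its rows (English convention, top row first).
In row 1, 3 replaces 4 (the leftmost entry greater than 3); 4 is bumped to row 2. 4 starts a new row 2. The new tableau is [[2, 3, 5], [4]].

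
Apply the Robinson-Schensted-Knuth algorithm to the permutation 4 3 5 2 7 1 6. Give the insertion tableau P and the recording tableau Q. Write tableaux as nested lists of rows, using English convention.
Insert each entry of the permutation into P by Schensted row insertion, recording in Q the position of each new cell.

Insert 4: appended to row 1. P = [[4]].
Insert 3: 3 bumps 4 from row 1; 4 starts row 2. P = [[3], [4]].
Insert 5: appended to row 1. P = [[3, 5], [4]].
Insert 2: 2 bumps 3 from row 1; 3 bumps 4 from row 2; 4 starts row 3. P = [[2, 5], [3], [4]].
Insert 7: appended to row 1. P = [[2, 5, 7], [3], [4]].
Insert 1: 1 bumps 2 from row 1; 2 bumps 3 from row 2; 3 bumps 4 from row 3; 4 starts row 4. P = [[1, 5, 7], [2], [3], [4]].
Insert 6: 6 bumps 7 from row 1; 7 appends to row 2. P = [[1, 5, 6], [2, 7], [3], [4]].

So P = [[1, 5, 6], [2, 7], [3], [4]], Q = [[1, 3, 5], [2, 7], [4], [6]].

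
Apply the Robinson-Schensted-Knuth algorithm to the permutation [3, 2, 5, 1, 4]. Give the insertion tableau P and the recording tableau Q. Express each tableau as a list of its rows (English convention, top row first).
P = [[1, 4], [2, 5], [3]], Q = [[1, 3], [2, 5], [4]]

Insert each entry of the permutation into P by Schensted row insertion, recording in Q the position of each new cell.

After inserting 3: P = [[3]].
After inserting 2: P = [[2], [3]].
After inserting 5: P = [[2, 5], [3]].
After inserting 1: P = [[1, 5], [2], [3]].
After inserting 4: P = [[1, 4], [2, 5], [3]].

So P = [[1, 4], [2, 5], [3]], Q = [[1, 3], [2, 5], [4]].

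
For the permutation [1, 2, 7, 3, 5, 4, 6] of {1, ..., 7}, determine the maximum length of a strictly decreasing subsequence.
3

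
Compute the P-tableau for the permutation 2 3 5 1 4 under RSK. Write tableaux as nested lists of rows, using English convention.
P = [[1, 3, 4], [2, 5]]

Insert 2: appended to row 1. P = [[2]].
Insert 3: appended to row 1. P = [[2, 3]].
Insert 5: appended to row 1. P = [[2, 3, 5]].
Insert 1: 1 bumps 2 from row 1; 2 starts row 2. P = [[1, 3, 5], [2]].
Insert 4: 4 bumps 5 from row 1; 5 appends to row 2. P = [[1, 3, 4], [2, 5]].

So P = [[1, 3, 4], [2, 5]].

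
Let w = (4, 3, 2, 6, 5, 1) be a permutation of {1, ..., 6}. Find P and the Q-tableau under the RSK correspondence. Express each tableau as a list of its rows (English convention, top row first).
Insert each entry of the permutation into P by Schensted row insertion, recording in Q the position of each new cell.

Insert 4: appended to row 1. P = [[4]].
Insert 3: 3 bumps 4 from row 1; 4 starts row 2. P = [[3], [4]].
Insert 2: 2 bumps 3 from row 1; 3 bumps 4 from row 2; 4 starts row 3. P = [[2], [3], [4]].
Insert 6: appended to row 1. P = [[2, 6], [3], [4]].
Insert 5: 5 bumps 6 from row 1; 6 appends to row 2. P = [[2, 5], [3, 6], [4]].
Insert 1: 1 bumps 2 from row 1; 2 bumps 3 from row 2; 3 bumps 4 from row 3; 4 starts row 4. P = [[1, 5], [2, 6], [3], [4]].

So P = [[1, 5], [2, 6], [3], [4]], Q = [[1, 4], [2, 5], [3], [6]].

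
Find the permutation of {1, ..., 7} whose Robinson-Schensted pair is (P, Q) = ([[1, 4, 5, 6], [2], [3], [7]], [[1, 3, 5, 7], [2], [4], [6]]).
7 3 4 2 5 1 6

Reverse the RSK construction: for i from n down to 1, find the cell of Q containing i, remove the entry at that cell from P, and reverse-bump it up through P; the value ejected from row 1 is w(i).

Step i=7: Q has 7 at row 1, column 4; remove that cell from P, ejecting 6. So w(7) = 6. P is now [[1, 4, 5], [2], [3], [7]].
Step i=6: Q has 6 at row 4, column 1; remove 7 from row 4 of P and reverse-bump: 7 enters row 3 and ejects 3; 3 enters row 2 and ejects 2; 2 enters row 1 and ejects 1. So w(6) = 1. P is now [[2, 4, 5], [3], [7]].
Step i=5: Q has 5 at row 1, column 3; remove that cell from P, ejecting 5. So w(5) = 5. P is now [[2, 4], [3], [7]].
Step i=4: Q has 4 at row 3, column 1; remove 7 from row 3 of P and reverse-bump: 7 enters row 2 and ejects 3; 3 enters row 1 and ejects 2. So w(4) = 2. P is now [[3, 4], [7]].
Step i=3: Q has 3 at row 1, column 2; remove that cell from P, ejecting 4. So w(3) = 4. P is now [[3], [7]].
Step i=2: Q has 2 at row 2, column 1; remove 7 from row 2 of P and reverse-bump: 7 enters row 1 and ejects 3. So w(2) = 3. P is now [[7]].
Step i=1: Q has 1 at row 1, column 1; remove that cell from P, ejecting 7. So w(1) = 7. P is now [].

So w = 7 3 4 2 5 1 6.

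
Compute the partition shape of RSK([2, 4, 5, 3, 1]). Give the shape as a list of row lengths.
[3, 1, 1]

RSK row insertion gives P = [[1, 3, 5], [2], [4]], which has shape [3, 1, 1].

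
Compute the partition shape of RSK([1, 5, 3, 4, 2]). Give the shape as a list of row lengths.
Row-insert each entry into an empty tableau.

After inserting 1: P = [[1]].
After inserting 5: P = [[1, 5]].
After inserting 3: P = [[1, 3], [5]].
After inserting 4: P = [[1, 3, 4], [5]].
After inserting 2: P = [[1, 2, 4], [3], [5]].

The final insertion tableau P = [[1, 2, 4], [3], [5]] has shape [3, 1, 1].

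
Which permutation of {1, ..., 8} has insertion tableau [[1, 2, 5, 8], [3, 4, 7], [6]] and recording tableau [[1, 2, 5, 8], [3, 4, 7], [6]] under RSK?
3 6 1 4 7 2 5 8

Reverse the RSK construction: for i from n down to 1, find the cell of Q containing i, remove the entry at that cell from P, and reverse-bump it up through P; the value ejected from row 1 is w(i).

Step i=8: Q has 8 at row 1, column 4; remove that cell from P, ejecting 8. So w(8) = 8. P is now [[1, 2, 5], [3, 4, 7], [6]].
Step i=7: Q has 7 at row 2, column 3; remove 7 from row 2 of P and reverse-bump: 7 enters row 1 and ejects 5. So w(7) = 5. P is now [[1, 2, 7], [3, 4], [6]].
Step i=6: Q has 6 at row 3, column 1; remove 6 from row 3 of P and reverse-bump: 6 enters row 2 and ejects 4; 4 enters row 1 and ejects 2. So w(6) = 2. P is now [[1, 4, 7], [3, 6]].
Step i=5: Q has 5 at row 1, column 3; remove that cell from P, ejecting 7. So w(5) = 7. P is now [[1, 4], [3, 6]].
Step i=4: Q has 4 at row 2, column 2; remove 6 from row 2 of P and reverse-bump: 6 enters row 1 and ejects 4. So w(4) = 4. P is now [[1, 6], [3]].
Step i=3: Q has 3 at row 2, column 1; remove 3 from row 2 of P and reverse-bump: 3 enters row 1 and ejects 1. So w(3) = 1. P is now [[3, 6]].
Step i=2: Q has 2 at row 1, column 2; remove that cell from P, ejecting 6. So w(2) = 6. P is now [[3]].
Step i=1: Q has 1 at row 1, column 1; remove that cell from P, ejecting 3. So w(1) = 3. P is now [].

So w = 3 6 1 4 7 2 5 8.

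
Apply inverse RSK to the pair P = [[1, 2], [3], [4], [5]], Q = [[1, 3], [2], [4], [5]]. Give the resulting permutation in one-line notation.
5 1 4 3 2

Reverse the RSK construction: for i from n down to 1, find the cell of Q containing i, remove the entry at that cell from P, and reverse-bump it up through P; the value ejected from row 1 is w(i).

Step i=5: Q has 5 at row 4, column 1; remove 5 from row 4 of P and reverse-bump: 5 enters row 3 and ejects 4; 4 enters row 2 and ejects 3; 3 enters row 1 and ejects 2. So w(5) = 2. P is now [[1, 3], [4], [5]].
Step i=4: Q has 4 at row 3, column 1; remove 5 from row 3 of P and reverse-bump: 5 enters row 2 and ejects 4; 4 enters row 1 and ejects 3. So w(4) = 3. P is now [[1, 4], [5]].
Step i=3: Q has 3 at row 1, column 2; remove that cell from P, ejecting 4. So w(3) = 4. P is now [[1], [5]].
Step i=2: Q has 2 at row 2, column 1; remove 5 from row 2 of P and reverse-bump: 5 enters row 1 and ejects 1. So w(2) = 1. P is now [[5]].
Step i=1: Q has 1 at row 1, column 1; remove that cell from P, ejecting 5. So w(1) = 5. P is now [].

So w = 5 1 4 3 2.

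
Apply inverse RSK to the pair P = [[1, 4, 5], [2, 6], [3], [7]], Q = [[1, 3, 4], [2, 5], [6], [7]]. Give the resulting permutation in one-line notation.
Reverse the RSK construction: for i from n down to 1, find the cell of Q containing i, remove the entry at that cell from P, and reverse-bump it up through P; the value ejected from row 1 is w(i).

Step i=7: Q has 7 at row 4, column 1; remove 7 from row 4 of P and reverse-bump: 7 enters row 3 and ejects 3; 3 enters row 2 and ejects 2; 2 enters row 1 and ejects 1. So w(7) = 1. P is now [[2, 4, 5], [3, 6], [7]].
Step i=6: Q has 6 at row 3, column 1; remove 7 from row 3 of P and reverse-bump: 7 enters row 2 and ejects 6; 6 enters row 1 and ejects 5. So w(6) = 5. P is now [[2, 4, 6], [3, 7]].
Step i=5: Q has 5 at row 2, column 2; remove 7 from row 2 of P and reverse-bump: 7 enters row 1 and ejects 6. So w(5) = 6. P is now [[2, 4, 7], [3]].
Step i=4: Q has 4 at row 1, column 3; remove that cell from P, ejecting 7. So w(4) = 7. P is now [[2, 4], [3]].
Step i=3: Q has 3 at row 1, column 2; remove that cell from P, ejecting 4. So w(3) = 4. P is now [[2], [3]].
Step i=2: Q has 2 at row 2, column 1; remove 3 from row 2 of P and reverse-bump: 3 enters row 1 and ejects 2. So w(2) = 2. P is now [[3]].
Step i=1: Q has 1 at row 1, column 1; remove that cell from P, ejecting 3. So w(1) = 3. P is now [].

So w = 3 2 4 7 6 5 1.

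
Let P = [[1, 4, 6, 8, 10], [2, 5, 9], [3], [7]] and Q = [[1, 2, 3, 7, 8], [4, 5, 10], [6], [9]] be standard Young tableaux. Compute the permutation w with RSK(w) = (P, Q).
3 5 7 2 6 4 9 10 1 8

Reverse the RSK construction: for i from n down to 1, find the cell of Q containing i, remove the entry at that cell from P, and reverse-bump it up through P; the value ejected from row 1 is w(i).

Step i=10: Q has 10 at row 2, column 3; remove 9 from row 2 of P and reverse-bump: 9 enters row 1 and ejects 8. So w(10) = 8. P is now [[1, 4, 6, 9, 10], [2, 5], [3], [7]].
Step i=9: Q has 9 at row 4, column 1; remove 7 from row 4 of P and reverse-bump: 7 enters row 3 and ejects 3; 3 enters row 2 and ejects 2; 2 enters row 1 and ejects 1. So w(9) = 1. P is now [[2, 4, 6, 9, 10], [3, 5], [7]].
Step i=8: Q has 8 at row 1, column 5; remove that cell from P, ejecting 10. So w(8) = 10. P is now [[2, 4, 6, 9], [3, 5], [7]].
Step i=7: Q has 7 at row 1, column 4; remove that cell from P, ejecting 9. So w(7) = 9. P is now [[2, 4, 6], [3, 5], [7]].
Step i=6: Q has 6 at row 3, column 1; remove 7 from row 3 of P and reverse-bump: 7 enters row 2 and ejects 5; 5 enters row 1 and ejects 4. So w(6) = 4. P is now [[2, 5, 6], [3, 7]].
Step i=5: Q has 5 at row 2, column 2; remove 7 from row 2 of P and reverse-bump: 7 enters row 1 and ejects 6. So w(5) = 6. P is now [[2, 5, 7], [3]].
Step i=4: Q has 4 at row 2, column 1; remove 3 from row 2 of P and reverse-bump: 3 enters row 1 and ejects 2. So w(4) = 2. P is now [[3, 5, 7]].
Step i=3: Q has 3 at row 1, column 3; remove that cell from P, ejecting 7. So w(3) = 7. P is now [[3, 5]].
Step i=2: Q has 2 at row 1, column 2; remove that cell from P, ejecting 5. So w(2) = 5. P is now [[3]].
Step i=1: Q has 1 at row 1, column 1; remove that cell from P, ejecting 3. So w(1) = 3. P is now [].

So w = 3 5 7 2 6 4 9 10 1 8.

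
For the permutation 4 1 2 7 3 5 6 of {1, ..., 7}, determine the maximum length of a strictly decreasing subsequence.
2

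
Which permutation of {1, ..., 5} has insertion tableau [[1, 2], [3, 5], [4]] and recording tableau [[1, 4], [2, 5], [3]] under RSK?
Reverse the RSK construction: for i from n down to 1, find the cell of Q containing i, remove the entry at that cell from P, and reverse-bump it up through P; the value ejected from row 1 is w(i).

Step i=5: Q has 5 at row 2, column 2; remove 5 from row 2 of P and reverse-bump: 5 enters row 1 and ejects 2. So w(5) = 2. P is now [[1, 5], [3], [4]].
Step i=4: Q has 4 at row 1, column 2; remove that cell from P, ejecting 5. So w(4) = 5. P is now [[1], [3], [4]].
Step i=3: Q has 3 at row 3, column 1; remove 4 from row 3 of P and reverse-bump: 4 enters row 2 and ejects 3; 3 enters row 1 and ejects 1. So w(3) = 1. P is now [[3], [4]].
Step i=2: Q has 2 at row 2, column 1; remove 4 from row 2 of P and reverse-bump: 4 enters row 1 and ejects 3. So w(2) = 3. P is now [[4]].
Step i=1: Q has 1 at row 1, column 1; remove that cell from P, ejecting 4. So w(1) = 4. P is now [].

So w = 4 3 1 5 2.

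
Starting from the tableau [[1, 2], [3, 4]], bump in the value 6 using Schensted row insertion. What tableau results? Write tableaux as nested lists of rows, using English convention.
[[1, 2, 6], [3, 4]]

6 is larger than every entry of row 1, so it is appended to row 1. The new tableau is [[1, 2, 6], [3, 4]].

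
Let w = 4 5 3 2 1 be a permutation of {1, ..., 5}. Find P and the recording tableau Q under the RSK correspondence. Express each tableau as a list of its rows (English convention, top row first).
P = [[1, 5], [2], [3], [4]], Q = [[1, 2], [3], [4], [5]]

Insert each entry of the permutation into P by Schensted row insertion, recording in Q the position of each new cell.

After inserting 4: P = [[4]].
After inserting 5: P = [[4, 5]].
After inserting 3: P = [[3, 5], [4]].
After inserting 2: P = [[2, 5], [3], [4]].
After inserting 1: P = [[1, 5], [2], [3], [4]].

So P = [[1, 5], [2], [3], [4]], Q = [[1, 2], [3], [4], [5]].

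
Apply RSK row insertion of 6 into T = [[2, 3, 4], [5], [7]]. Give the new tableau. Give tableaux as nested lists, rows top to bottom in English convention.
[[2, 3, 4, 6], [5], [7]]

6 is larger than every entry of row 1, so it is appended to row 1. The new tableau is [[2, 3, 4, 6], [5], [7]].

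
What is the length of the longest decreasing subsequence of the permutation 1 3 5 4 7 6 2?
3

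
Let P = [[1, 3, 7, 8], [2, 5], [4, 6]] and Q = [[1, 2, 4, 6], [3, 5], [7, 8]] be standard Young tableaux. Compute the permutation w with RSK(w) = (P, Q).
Reverse the RSK construction: for i from n down to 1, find the cell of Q containing i, remove the entry at that cell from P, and reverse-bump it up through P; the value ejected from row 1 is w(i).

Step i=8: Q has 8 at row 3, column 2; remove 6 from row 3 of P and reverse-bump: 6 enters row 2 and ejects 5; 5 enters row 1 and ejects 3. So w(8) = 3. P is now [[1, 5, 7, 8], [2, 6], [4]].
Step i=7: Q has 7 at row 3, column 1; remove 4 from row 3 of P and reverse-bump: 4 enters row 2 and ejects 2; 2 enters row 1 and ejects 1. So w(7) = 1. P is now [[2, 5, 7, 8], [4, 6]].
Step i=6: Q has 6 at row 1, column 4; remove that cell from P, ejecting 8. So w(6) = 8. P is now [[2, 5, 7], [4, 6]].
Step i=5: Q has 5 at row 2, column 2; remove 6 from row 2 of P and reverse-bump: 6 enters row 1 and ejects 5. So w(5) = 5. P is now [[2, 6, 7], [4]].
Step i=4: Q has 4 at row 1, column 3; remove that cell from P, ejecting 7. So w(4) = 7. P is now [[2, 6], [4]].
Step i=3: Q has 3 at row 2, column 1; remove 4 from row 2 of P and reverse-bump: 4 enters row 1 and ejects 2. So w(3) = 2. P is now [[4, 6]].
Step i=2: Q has 2 at row 1, column 2; remove that cell from P, ejecting 6. So w(2) = 6. P is now [[4]].
Step i=1: Q has 1 at row 1, column 1; remove that cell from P, ejecting 4. So w(1) = 4. P is now [].

So w = 4 6 2 7 5 8 1 3.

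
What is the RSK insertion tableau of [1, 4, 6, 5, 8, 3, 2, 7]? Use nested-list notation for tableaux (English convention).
P = [[1, 2, 5, 7], [3, 8], [4], [6]]

After inserting 1: P = [[1]].
After inserting 4: P = [[1, 4]].
After inserting 6: P = [[1, 4, 6]].
After inserting 5: P = [[1, 4, 5], [6]].
After inserting 8: P = [[1, 4, 5, 8], [6]].
After inserting 3: P = [[1, 3, 5, 8], [4], [6]].
After inserting 2: P = [[1, 2, 5, 8], [3], [4], [6]].
After inserting 7: P = [[1, 2, 5, 7], [3, 8], [4], [6]].

So P = [[1, 2, 5, 7], [3, 8], [4], [6]].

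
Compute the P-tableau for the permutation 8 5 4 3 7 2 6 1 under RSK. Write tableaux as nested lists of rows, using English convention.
After inserting 8: P = [[8]].
After inserting 5: P = [[5], [8]].
After inserting 4: P = [[4], [5], [8]].
After inserting 3: P = [[3], [4], [5], [8]].
After inserting 7: P = [[3, 7], [4], [5], [8]].
After inserting 2: P = [[2, 7], [3], [4], [5], [8]].
After inserting 6: P = [[2, 6], [3, 7], [4], [5], [8]].
After inserting 1: P = [[1, 6], [2, 7], [3], [4], [5], [8]].

So P = [[1, 6], [2, 7], [3], [4], [5], [8]].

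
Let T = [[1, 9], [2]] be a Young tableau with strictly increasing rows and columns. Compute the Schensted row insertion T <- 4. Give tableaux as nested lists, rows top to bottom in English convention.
[[1, 4], [2, 9]]

In row 1, 4 replaces 9 (the leftmost entry greater than 4); 9 is bumped to row 2. 9 is appended to row 2. The new tableau is [[1, 4], [2, 9]].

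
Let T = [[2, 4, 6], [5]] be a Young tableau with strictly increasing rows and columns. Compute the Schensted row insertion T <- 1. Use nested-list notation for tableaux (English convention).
[[1, 4, 6], [2], [5]]

In row 1, 1 replaces 2 (the leftmost entry greater than 1); 2 is bumped to row 2. In row 2, 2 replaces 5 (the leftmost entry greater than 2); 5 is bumped to row 3. 5 starts a new row 3. The new tableau is [[1, 4, 6], [2], [5]].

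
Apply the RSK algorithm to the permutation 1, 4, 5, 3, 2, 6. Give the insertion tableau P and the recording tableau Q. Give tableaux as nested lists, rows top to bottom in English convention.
P = [[1, 2, 5, 6], [3], [4]], Q = [[1, 2, 3, 6], [4], [5]]

Insert each entry of the permutation into P by Schensted row insertion, recording in Q the position of each new cell.

Insert 1: appended to row 1. P = [[1]], Q = [[1]].
Insert 4: appended to row 1. P = [[1, 4]], Q = [[1, 2]].
Insert 5: appended to row 1. P = [[1, 4, 5]], Q = [[1, 2, 3]].
Insert 3: 3 bumps 4 from row 1; 4 starts row 2. P = [[1, 3, 5], [4]], Q = [[1, 2, 3], [4]].
Insert 2: 2 bumps 3 from row 1; 3 bumps 4 from row 2; 4 starts row 3. P = [[1, 2, 5], [3], [4]], Q = [[1, 2, 3], [4], [5]].
Insert 6: appended to row 1. P = [[1, 2, 5, 6], [3], [4]], Q = [[1, 2, 3, 6], [4], [5]].

So P = [[1, 2, 5, 6], [3], [4]], Q = [[1, 2, 3, 6], [4], [5]].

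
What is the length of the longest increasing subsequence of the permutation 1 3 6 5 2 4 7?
4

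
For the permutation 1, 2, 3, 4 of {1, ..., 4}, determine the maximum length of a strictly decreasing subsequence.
1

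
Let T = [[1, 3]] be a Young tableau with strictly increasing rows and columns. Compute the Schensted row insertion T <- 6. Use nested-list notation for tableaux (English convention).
[[1, 3, 6]]

6 is larger than every entry of row 1, so it is appended to row 1. The new tableau is [[1, 3, 6]].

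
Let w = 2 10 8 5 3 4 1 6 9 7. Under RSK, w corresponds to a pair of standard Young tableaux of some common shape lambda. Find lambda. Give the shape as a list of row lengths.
[5, 2, 1, 1, 1]

Row-insert each entry into an empty tableau.

After inserting 2: P = [[2]].
After inserting 10: P = [[2, 10]].
After inserting 8: P = [[2, 8], [10]].
After inserting 5: P = [[2, 5], [8], [10]].
After inserting 3: P = [[2, 3], [5], [8], [10]].
After inserting 4: P = [[2, 3, 4], [5], [8], [10]].
After inserting 1: P = [[1, 3, 4], [2], [5], [8], [10]].
After inserting 6: P = [[1, 3, 4, 6], [2], [5], [8], [10]].
After inserting 9: P = [[1, 3, 4, 6, 9], [2], [5], [8], [10]].
After inserting 7: P = [[1, 3, 4, 6, 7], [2, 9], [5], [8], [10]].

The final insertion tableau P = [[1, 3, 4, 6, 7], [2, 9], [5], [8], [10]] has shape [5, 2, 1, 1, 1].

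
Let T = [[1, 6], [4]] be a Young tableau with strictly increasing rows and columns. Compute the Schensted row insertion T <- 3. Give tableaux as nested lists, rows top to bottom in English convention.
[[1, 3], [4, 6]]

In row 1, 3 replaces 6 (the leftmost entry greater than 3); 6 is bumped to row 2. 6 is appended to row 2. The new tableau is [[1, 3], [4, 6]].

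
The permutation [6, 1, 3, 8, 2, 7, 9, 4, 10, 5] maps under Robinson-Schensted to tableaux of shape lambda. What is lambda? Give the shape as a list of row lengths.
Row-insert each entry into an empty tableau.

After inserting 6: P = [[6]].
After inserting 1: P = [[1], [6]].
After inserting 3: P = [[1, 3], [6]].
After inserting 8: P = [[1, 3, 8], [6]].
After inserting 2: P = [[1, 2, 8], [3], [6]].
After inserting 7: P = [[1, 2, 7], [3, 8], [6]].
After inserting 9: P = [[1, 2, 7, 9], [3, 8], [6]].
After inserting 4: P = [[1, 2, 4, 9], [3, 7], [6, 8]].
After inserting 10: P = [[1, 2, 4, 9, 10], [3, 7], [6, 8]].
After inserting 5: P = [[1, 2, 4, 5, 10], [3, 7, 9], [6, 8]].

The final insertion tableau P = [[1, 2, 4, 5, 10], [3, 7, 9], [6, 8]] has shape [5, 3, 2].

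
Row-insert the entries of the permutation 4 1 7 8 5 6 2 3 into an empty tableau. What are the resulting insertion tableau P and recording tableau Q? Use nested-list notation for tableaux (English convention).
Insert each entry of the permutation into P by Schensted row insertion, recording in Q the position of each new cell.

Insert 4: appended to row 1. P = [[4]].
Insert 1: 1 bumps 4 from row 1; 4 starts row 2. P = [[1], [4]].
Insert 7: appended to row 1. P = [[1, 7], [4]].
Insert 8: appended to row 1. P = [[1, 7, 8], [4]].
Insert 5: 5 bumps 7 from row 1; 7 appends to row 2. P = [[1, 5, 8], [4, 7]].
Insert 6: 6 bumps 8 from row 1; 8 appends to row 2. P = [[1, 5, 6], [4, 7, 8]].
Insert 2: 2 bumps 5 from row 1; 5 bumps 7 from row 2; 7 starts row 3. P = [[1, 2, 6], [4, 5, 8], [7]].
Insert 3: 3 bumps 6 from row 1; 6 bumps 8 from row 2; 8 appends to row 3. P = [[1, 2, 3], [4, 5, 6], [7, 8]].

So P = [[1, 2, 3], [4, 5, 6], [7, 8]], Q = [[1, 3, 4], [2, 5, 6], [7, 8]].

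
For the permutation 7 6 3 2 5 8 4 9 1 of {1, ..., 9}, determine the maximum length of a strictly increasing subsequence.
4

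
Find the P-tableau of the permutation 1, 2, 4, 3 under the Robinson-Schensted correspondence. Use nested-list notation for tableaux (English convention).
Insert 1: appended to row 1. P = [[1]].
Insert 2: appended to row 1. P = [[1, 2]].
Insert 4: appended to row 1. P = [[1, 2, 4]].
Insert 3: 3 bumps 4 from row 1; 4 starts row 2. P = [[1, 2, 3], [4]].

So P = [[1, 2, 3], [4]].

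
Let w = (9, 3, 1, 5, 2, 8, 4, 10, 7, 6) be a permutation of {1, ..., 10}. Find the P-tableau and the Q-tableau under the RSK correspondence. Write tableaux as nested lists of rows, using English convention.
Insert each entry of the permutation into P by Schensted row insertion, recording in Q the position of each new cell.

Insert 9: appended to row 1. P = [[9]], Q = [[1]].
Insert 3: 3 bumps 9 from row 1; 9 starts row 2. P = [[3], [9]], Q = [[1], [2]].
Insert 1: 1 bumps 3 from row 1; 3 bumps 9 from row 2; 9 starts row 3. P = [[1], [3], [9]], Q = [[1], [2], [3]].
Insert 5: appended to row 1. P = [[1, 5], [3], [9]], Q = [[1, 4], [2], [3]].
Insert 2: 2 bumps 5 from row 1; 5 appends to row 2. P = [[1, 2], [3, 5], [9]], Q = [[1, 4], [2, 5], [3]].
Insert 8: appended to row 1. P = [[1, 2, 8], [3, 5], [9]], Q = [[1, 4, 6], [2, 5], [3]].
Insert 4: 4 bumps 8 from row 1; 8 appends to row 2. P = [[1, 2, 4], [3, 5, 8], [9]], Q = [[1, 4, 6], [2, 5, 7], [3]].
Insert 10: appended to row 1. P = [[1, 2, 4, 10], [3, 5, 8], [9]], Q = [[1, 4, 6, 8], [2, 5, 7], [3]].
Insert 7: 7 bumps 10 from row 1; 10 appends to row 2. P = [[1, 2, 4, 7], [3, 5, 8, 10], [9]], Q = [[1, 4, 6, 8], [2, 5, 7, 9], [3]].
Insert 6: 6 bumps 7 from row 1; 7 bumps 8 from row 2; 8 bumps 9 from row 3; 9 starts row 4. P = [[1, 2, 4, 6], [3, 5, 7, 10], [8], [9]], Q = [[1, 4, 6, 8], [2, 5, 7, 9], [3], [10]].

So P = [[1, 2, 4, 6], [3, 5, 7, 10], [8], [9]], Q = [[1, 4, 6, 8], [2, 5, 7, 9], [3], [10]].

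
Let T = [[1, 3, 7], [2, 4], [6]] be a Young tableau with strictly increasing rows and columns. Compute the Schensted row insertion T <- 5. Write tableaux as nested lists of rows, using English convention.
In row 1, 5 replaces 7 (the leftmost entry greater than 5); 7 is bumped to row 2. 7 is appended to row 2. The new tableau is [[1, 3, 5], [2, 4, 7], [6]].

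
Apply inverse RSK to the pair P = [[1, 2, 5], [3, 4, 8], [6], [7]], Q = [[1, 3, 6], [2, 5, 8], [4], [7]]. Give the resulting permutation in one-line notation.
Reverse the RSK construction: for i from n down to 1, find the cell of Q containing i, remove the entry at that cell from P, and reverse-bump it up through P; the value ejected from row 1 is w(i).

Step i=8: Q has 8 at row 2, column 3; remove 8 from row 2 of P and reverse-bump: 8 enters row 1 and ejects 5. So w(8) = 5. P is now [[1, 2, 8], [3, 4], [6], [7]].
Step i=7: Q has 7 at row 4, column 1; remove 7 from row 4 of P and reverse-bump: 7 enters row 3 and ejects 6; 6 enters row 2 and ejects 4; 4 enters row 1 and ejects 2. So w(7) = 2. P is now [[1, 4, 8], [3, 6], [7]].
Step i=6: Q has 6 at row 1, column 3; remove that cell from P, ejecting 8. So w(6) = 8. P is now [[1, 4], [3, 6], [7]].
Step i=5: Q has 5 at row 2, column 2; remove 6 from row 2 of P and reverse-bump: 6 enters row 1 and ejects 4. So w(5) = 4. P is now [[1, 6], [3], [7]].
Step i=4: Q has 4 at row 3, column 1; remove 7 from row 3 of P and reverse-bump: 7 enters row 2 and ejects 3; 3 enters row 1 and ejects 1. So w(4) = 1. P is now [[3, 6], [7]].
Step i=3: Q has 3 at row 1, column 2; remove that cell from P, ejecting 6. So w(3) = 6. P is now [[3], [7]].
Step i=2: Q has 2 at row 2, column 1; remove 7 from row 2 of P and reverse-bump: 7 enters row 1 and ejects 3. So w(2) = 3. P is now [[7]].
Step i=1: Q has 1 at row 1, column 1; remove that cell from P, ejecting 7. So w(1) = 7. P is now [].

So w = 7 3 6 1 4 8 2 5.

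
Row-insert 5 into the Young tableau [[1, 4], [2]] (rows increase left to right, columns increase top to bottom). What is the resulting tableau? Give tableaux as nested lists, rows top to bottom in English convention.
5 is larger than every entry of row 1, so it is appended to row 1. The new tableau is [[1, 4, 5], [2]].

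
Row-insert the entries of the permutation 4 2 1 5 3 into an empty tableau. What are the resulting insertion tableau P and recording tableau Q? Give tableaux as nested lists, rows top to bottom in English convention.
Insert each entry of the permutation into P by Schensted row insertion, recording in Q the position of each new cell.

Insert 4: appended to row 1. P = [[4]], Q = [[1]].
Insert 2: 2 bumps 4 from row 1; 4 starts row 2. P = [[2], [4]], Q = [[1], [2]].
Insert 1: 1 bumps 2 from row 1; 2 bumps 4 from row 2; 4 starts row 3. P = [[1], [2], [4]], Q = [[1], [2], [3]].
Insert 5: appended to row 1. P = [[1, 5], [2], [4]], Q = [[1, 4], [2], [3]].
Insert 3: 3 bumps 5 from row 1; 5 appends to row 2. P = [[1, 3], [2, 5], [4]], Q = [[1, 4], [2, 5], [3]].

So P = [[1, 3], [2, 5], [4]], Q = [[1, 4], [2, 5], [3]].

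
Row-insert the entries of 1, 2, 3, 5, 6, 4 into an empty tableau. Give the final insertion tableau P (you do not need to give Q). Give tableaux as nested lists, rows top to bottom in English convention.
Insert 1: appended to row 1. P = [[1]].
Insert 2: appended to row 1. P = [[1, 2]].
Insert 3: appended to row 1. P = [[1, 2, 3]].
Insert 5: appended to row 1. P = [[1, 2, 3, 5]].
Insert 6: appended to row 1. P = [[1, 2, 3, 5, 6]].
Insert 4: 4 bumps 5 from row 1; 5 starts row 2. P = [[1, 2, 3, 4, 6], [5]].

So P = [[1, 2, 3, 4, 6], [5]].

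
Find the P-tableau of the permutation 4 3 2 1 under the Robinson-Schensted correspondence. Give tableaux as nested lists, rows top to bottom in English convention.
Insert 4: appended to row 1. P = [[4]].
Insert 3: 3 bumps 4 from row 1; 4 starts row 2. P = [[3], [4]].
Insert 2: 2 bumps 3 from row 1; 3 bumps 4 from row 2; 4 starts row 3. P = [[2], [3], [4]].
Insert 1: 1 bumps 2 from row 1; 2 bumps 3 from row 2; 3 bumps 4 from row 3; 4 starts row 4. P = [[1], [2], [3], [4]].

So P = [[1], [2], [3], [4]].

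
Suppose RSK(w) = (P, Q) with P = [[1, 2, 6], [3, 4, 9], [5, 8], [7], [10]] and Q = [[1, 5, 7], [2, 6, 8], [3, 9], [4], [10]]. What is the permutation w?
Reverse the RSK construction: for i from n down to 1, find the cell of Q containing i, remove the entry at that cell from P, and reverse-bump it up through P; the value ejected from row 1 is w(i).

Step i=10: Q has 10 at row 5, column 1; remove 10 from row 5 of P and reverse-bump: 10 enters row 4 and ejects 7; 7 enters row 3 and ejects 5; 5 enters row 2 and ejects 4; 4 enters row 1 and ejects 2. So w(10) = 2. P is now [[1, 4, 6], [3, 5, 9], [7, 8], [10]].
Step i=9: Q has 9 at row 3, column 2; remove 8 from row 3 of P and reverse-bump: 8 enters row 2 and ejects 5; 5 enters row 1 and ejects 4. So w(9) = 4. P is now [[1, 5, 6], [3, 8, 9], [7], [10]].
Step i=8: Q has 8 at row 2, column 3; remove 9 from row 2 of P and reverse-bump: 9 enters row 1 and ejects 6. So w(8) = 6. P is now [[1, 5, 9], [3, 8], [7], [10]].
Step i=7: Q has 7 at row 1, column 3; remove that cell from P, ejecting 9. So w(7) = 9. P is now [[1, 5], [3, 8], [7], [10]].
Step i=6: Q has 6 at row 2, column 2; remove 8 from row 2 of P and reverse-bump: 8 enters row 1 and ejects 5. So w(6) = 5. P is now [[1, 8], [3], [7], [10]].
Step i=5: Q has 5 at row 1, column 2; remove that cell from P, ejecting 8. So w(5) = 8. P is now [[1], [3], [7], [10]].
Step i=4: Q has 4 at row 4, column 1; remove 10 from row 4 of P and reverse-bump: 10 enters row 3 and ejects 7; 7 enters row 2 and ejects 3; 3 enters row 1 and ejects 1. So w(4) = 1. P is now [[3], [7], [10]].
Step i=3: Q has 3 at row 3, column 1; remove 10 from row 3 of P and reverse-bump: 10 enters row 2 and ejects 7; 7 enters row 1 and ejects 3. So w(3) = 3. P is now [[7], [10]].
Step i=2: Q has 2 at row 2, column 1; remove 10 from row 2 of P and reverse-bump: 10 enters row 1 and ejects 7. So w(2) = 7. P is now [[10]].
Step i=1: Q has 1 at row 1, column 1; remove that cell from P, ejecting 10. So w(1) = 10. P is now [].

So w = 10 7 3 1 8 5 9 6 4 2.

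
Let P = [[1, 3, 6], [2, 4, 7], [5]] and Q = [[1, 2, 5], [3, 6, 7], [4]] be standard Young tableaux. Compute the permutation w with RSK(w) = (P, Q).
Reverse RSK: for i = n, n-1, ..., 1, locate i in Q, remove the corresponding corner cell from P, and reverse-bump its entry up through P; the value ejected from row 1 is w(i).

So w = 2 5 4 1 7 3 6.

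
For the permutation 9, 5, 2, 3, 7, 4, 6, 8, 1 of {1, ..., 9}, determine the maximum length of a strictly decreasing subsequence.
4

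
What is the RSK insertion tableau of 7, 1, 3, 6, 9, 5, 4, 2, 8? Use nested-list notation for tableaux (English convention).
P = [[1, 2, 4, 8], [3, 9], [5], [6], [7]]

Insert 7: appended to row 1. P = [[7]].
Insert 1: 1 bumps 7 from row 1; 7 starts row 2. P = [[1], [7]].
Insert 3: appended to row 1. P = [[1, 3], [7]].
Insert 6: appended to row 1. P = [[1, 3, 6], [7]].
Insert 9: appended to row 1. P = [[1, 3, 6, 9], [7]].
Insert 5: 5 bumps 6 from row 1; 6 bumps 7 from row 2; 7 starts row 3. P = [[1, 3, 5, 9], [6], [7]].
Insert 4: 4 bumps 5 from row 1; 5 bumps 6 from row 2; 6 bumps 7 from row 3; 7 starts row 4. P = [[1, 3, 4, 9], [5], [6], [7]].
Insert 2: 2 bumps 3 from row 1; 3 bumps 5 from row 2; 5 bumps 6 from row 3; 6 bumps 7 from row 4; 7 starts row 5. P = [[1, 2, 4, 9], [3], [5], [6], [7]].
Insert 8: 8 bumps 9 from row 1; 9 appends to row 2. P = [[1, 2, 4, 8], [3, 9], [5], [6], [7]].

So P = [[1, 2, 4, 8], [3, 9], [5], [6], [7]].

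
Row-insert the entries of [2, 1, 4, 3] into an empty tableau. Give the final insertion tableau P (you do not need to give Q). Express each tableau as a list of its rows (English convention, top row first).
After inserting 2: P = [[2]].
After inserting 1: P = [[1], [2]].
After inserting 4: P = [[1, 4], [2]].
After inserting 3: P = [[1, 3], [2, 4]].

So P = [[1, 3], [2, 4]].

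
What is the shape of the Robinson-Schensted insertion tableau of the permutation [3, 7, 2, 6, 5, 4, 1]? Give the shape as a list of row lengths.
Row-insert each entry into an empty tableau.

After inserting 3: P = [[3]].
After inserting 7: P = [[3, 7]].
After inserting 2: P = [[2, 7], [3]].
After inserting 6: P = [[2, 6], [3, 7]].
After inserting 5: P = [[2, 5], [3, 6], [7]].
After inserting 4: P = [[2, 4], [3, 5], [6], [7]].
After inserting 1: P = [[1, 4], [2, 5], [3], [6], [7]].

The final insertion tableau P = [[1, 4], [2, 5], [3], [6], [7]] has shape [2, 2, 1, 1, 1].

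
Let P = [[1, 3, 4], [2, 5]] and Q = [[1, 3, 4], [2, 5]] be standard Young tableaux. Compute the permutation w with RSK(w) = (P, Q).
Reverse the RSK construction: for i from n down to 1, find the cell of Q containing i, remove the entry at that cell from P, and reverse-bump it up through P; the value ejected from row 1 is w(i).

Step i=5: Q has 5 at row 2, column 2; remove 5 from row 2 of P and reverse-bump: 5 enters row 1 and ejects 4. So w(5) = 4. P is now [[1, 3, 5], [2]].
Step i=4: Q has 4 at row 1, column 3; remove that cell from P, ejecting 5. So w(4) = 5. P is now [[1, 3], [2]].
Step i=3: Q has 3 at row 1, column 2; remove that cell from P, ejecting 3. So w(3) = 3. P is now [[1], [2]].
Step i=2: Q has 2 at row 2, column 1; remove 2 from row 2 of P and reverse-bump: 2 enters row 1 and ejects 1. So w(2) = 1. P is now [[2]].
Step i=1: Q has 1 at row 1, column 1; remove that cell from P, ejecting 2. So w(1) = 2. P is now [].

So w = 2 1 3 5 4.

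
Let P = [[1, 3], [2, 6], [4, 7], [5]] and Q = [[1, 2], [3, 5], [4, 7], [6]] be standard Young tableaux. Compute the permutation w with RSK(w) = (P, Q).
Reverse the RSK construction: for i from n down to 1, find the cell of Q containing i, remove the entry at that cell from P, and reverse-bump it up through P; the value ejected from row 1 is w(i).

Step i=7: Q has 7 at row 3, column 2; remove 7 from row 3 of P and reverse-bump: 7 enters row 2 and ejects 6; 6 enters row 1 and ejects 3. So w(7) = 3. P is now [[1, 6], [2, 7], [4], [5]].
Step i=6: Q has 6 at row 4, column 1; remove 5 from row 4 of P and reverse-bump: 5 enters row 3 and ejects 4; 4 enters row 2 and ejects 2; 2 enters row 1 and ejects 1. So w(6) = 1. P is now [[2, 6], [4, 7], [5]].
Step i=5: Q has 5 at row 2, column 2; remove 7 from row 2 of P and reverse-bump: 7 enters row 1 and ejects 6. So w(5) = 6. P is now [[2, 7], [4], [5]].
Step i=4: Q has 4 at row 3, column 1; remove 5 from row 3 of P and reverse-bump: 5 enters row 2 and ejects 4; 4 enters row 1 and ejects 2. So w(4) = 2. P is now [[4, 7], [5]].
Step i=3: Q has 3 at row 2, column 1; remove 5 from row 2 of P and reverse-bump: 5 enters row 1 and ejects 4. So w(3) = 4. P is now [[5, 7]].
Step i=2: Q has 2 at row 1, column 2; remove that cell from P, ejecting 7. So w(2) = 7. P is now [[5]].
Step i=1: Q has 1 at row 1, column 1; remove that cell from P, ejecting 5. So w(1) = 5. P is now [].

So w = 5 7 4 2 6 1 3.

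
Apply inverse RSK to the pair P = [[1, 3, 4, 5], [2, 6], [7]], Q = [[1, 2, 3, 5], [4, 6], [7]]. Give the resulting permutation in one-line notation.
2 3 4 1 7 6 5

Reverse RSK: for i = n, n-1, ..., 1, locate i in Q, remove the corresponding corner cell from P, and reverse-bump its entry up through P; the value ejected from row 1 is w(i).

So w = 2 3 4 1 7 6 5.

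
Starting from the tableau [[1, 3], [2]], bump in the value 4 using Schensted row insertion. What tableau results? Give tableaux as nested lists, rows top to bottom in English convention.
[[1, 3, 4], [2]]

4 is larger than every entry of row 1, so it is appended to row 1. The new tableau is [[1, 3, 4], [2]].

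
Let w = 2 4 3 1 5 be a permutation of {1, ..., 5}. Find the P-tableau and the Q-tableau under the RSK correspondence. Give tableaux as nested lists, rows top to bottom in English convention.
Insert each entry of the permutation into P by Schensted row insertion, recording in Q the position of each new cell.

Insert 2: appended to row 1. P = [[2]].
Insert 4: appended to row 1. P = [[2, 4]].
Insert 3: 3 bumps 4 from row 1; 4 starts row 2. P = [[2, 3], [4]].
Insert 1: 1 bumps 2 from row 1; 2 bumps 4 from row 2; 4 starts row 3. P = [[1, 3], [2], [4]].
Insert 5: appended to row 1. P = [[1, 3, 5], [2], [4]].

So P = [[1, 3, 5], [2], [4]], Q = [[1, 2, 5], [3], [4]].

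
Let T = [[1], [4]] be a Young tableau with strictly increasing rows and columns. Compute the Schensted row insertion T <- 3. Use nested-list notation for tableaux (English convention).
[[1, 3], [4]]

3 is larger than every entry of row 1, so it is appended to row 1. The new tableau is [[1, 3], [4]].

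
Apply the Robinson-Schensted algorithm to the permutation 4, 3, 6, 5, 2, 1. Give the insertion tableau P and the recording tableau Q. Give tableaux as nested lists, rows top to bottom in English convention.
P = [[1, 5], [2, 6], [3], [4]], Q = [[1, 3], [2, 4], [5], [6]]

Insert each entry of the permutation into P by Schensted row insertion, recording in Q the position of each new cell.

Insert 4: appended to row 1. P = [[4]].
Insert 3: 3 bumps 4 from row 1; 4 starts row 2. P = [[3], [4]].
Insert 6: appended to row 1. P = [[3, 6], [4]].
Insert 5: 5 bumps 6 from row 1; 6 appends to row 2. P = [[3, 5], [4, 6]].
Insert 2: 2 bumps 3 from row 1; 3 bumps 4 from row 2; 4 starts row 3. P = [[2, 5], [3, 6], [4]].
Insert 1: 1 bumps 2 from row 1; 2 bumps 3 from row 2; 3 bumps 4 from row 3; 4 starts row 4. P = [[1, 5], [2, 6], [3], [4]].

So P = [[1, 5], [2, 6], [3], [4]], Q = [[1, 3], [2, 4], [5], [6]].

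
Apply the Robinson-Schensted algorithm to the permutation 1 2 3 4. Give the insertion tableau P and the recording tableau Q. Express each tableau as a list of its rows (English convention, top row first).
Insert each entry of the permutation into P by Schensted row insertion, recording in Q the position of each new cell.

After inserting 1: P = [[1]].
After inserting 2: P = [[1, 2]].
After inserting 3: P = [[1, 2, 3]].
After inserting 4: P = [[1, 2, 3, 4]].

So P = [[1, 2, 3, 4]], Q = [[1, 2, 3, 4]].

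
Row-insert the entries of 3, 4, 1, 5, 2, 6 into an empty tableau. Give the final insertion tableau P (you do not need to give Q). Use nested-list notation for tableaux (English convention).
Insert 3: appended to row 1. P = [[3]].
Insert 4: appended to row 1. P = [[3, 4]].
Insert 1: 1 bumps 3 from row 1; 3 starts row 2. P = [[1, 4], [3]].
Insert 5: appended to row 1. P = [[1, 4, 5], [3]].
Insert 2: 2 bumps 4 from row 1; 4 appends to row 2. P = [[1, 2, 5], [3, 4]].
Insert 6: appended to row 1. P = [[1, 2, 5, 6], [3, 4]].

So P = [[1, 2, 5, 6], [3, 4]].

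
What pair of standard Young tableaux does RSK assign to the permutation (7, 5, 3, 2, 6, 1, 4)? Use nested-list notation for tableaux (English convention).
P = [[1, 4], [2, 6], [3], [5], [7]], Q = [[1, 5], [2, 7], [3], [4], [6]]

Insert each entry of the permutation into P by Schensted row insertion, recording in Q the position of each new cell.

Insert 7: appended to row 1. P = [[7]].
Insert 5: 5 bumps 7 from row 1; 7 starts row 2. P = [[5], [7]].
Insert 3: 3 bumps 5 from row 1; 5 bumps 7 from row 2; 7 starts row 3. P = [[3], [5], [7]].
Insert 2: 2 bumps 3 from row 1; 3 bumps 5 from row 2; 5 bumps 7 from row 3; 7 starts row 4. P = [[2], [3], [5], [7]].
Insert 6: appended to row 1. P = [[2, 6], [3], [5], [7]].
Insert 1: 1 bumps 2 from row 1; 2 bumps 3 from row 2; 3 bumps 5 from row 3; 5 bumps 7 from row 4; 7 starts row 5. P = [[1, 6], [2], [3], [5], [7]].
Insert 4: 4 bumps 6 from row 1; 6 appends to row 2. P = [[1, 4], [2, 6], [3], [5], [7]].

So P = [[1, 4], [2, 6], [3], [5], [7]], Q = [[1, 5], [2, 7], [3], [4], [6]].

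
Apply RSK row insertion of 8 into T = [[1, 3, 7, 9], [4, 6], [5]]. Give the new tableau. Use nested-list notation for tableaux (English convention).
In row 1, 8 replaces 9 (the leftmost entry greater than 8); 9 is bumped to row 2. 9 is appended to row 2. The new tableau is [[1, 3, 7, 8], [4, 6, 9], [5]].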